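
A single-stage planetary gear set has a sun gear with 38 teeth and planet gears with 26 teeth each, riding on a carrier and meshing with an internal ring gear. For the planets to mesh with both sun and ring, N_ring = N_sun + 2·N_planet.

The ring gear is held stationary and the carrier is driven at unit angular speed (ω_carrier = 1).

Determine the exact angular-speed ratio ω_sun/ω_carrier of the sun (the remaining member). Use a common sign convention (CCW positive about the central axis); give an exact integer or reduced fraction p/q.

64/19

N_ring = 38 + 2·26 = 90
38(ω_s−ω_c) = −90(ω_r−ω_c),  ω_r=0, ω_c=1
ω_s = 1 − (90/38)(0−1) = 64/19
ω_s/ω_c = 64/19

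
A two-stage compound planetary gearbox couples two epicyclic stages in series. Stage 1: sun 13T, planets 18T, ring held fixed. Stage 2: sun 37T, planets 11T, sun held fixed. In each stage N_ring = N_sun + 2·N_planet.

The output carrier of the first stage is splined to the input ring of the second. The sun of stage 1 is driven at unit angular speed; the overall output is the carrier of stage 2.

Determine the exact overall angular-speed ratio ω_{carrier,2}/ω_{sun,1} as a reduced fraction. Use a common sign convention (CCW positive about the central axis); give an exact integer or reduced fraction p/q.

Stage 1: N_ring = 13 + 2·18 = 49
Stage 1: 13(ω_s−ω_c) = −49(ω_r−ω_c),  ω_r=0, ω_s=1
Stage 1: 13(1−ω_c) = −49(0−ω_c)  ⇒  62ω_c = 13  ⇒  ω_c = 13/62
  ⇒ ω_c¹/ω_s¹ = 13/62
Stage 2: N_ring = 37 + 2·11 = 59
Stage 2: 37(ω_s−ω_c) = −59(ω_r−ω_c),  ω_s=0, ω_r=1
Stage 2: 37(0−ω_c) = −59(1−ω_c)  ⇒  96ω_c = 59  ⇒  ω_c = 59/96
  ⇒ ω_c²/ω_r² = 59/96
Coupling ω_r² = ω_c¹ ⇒ overall = 13/62 × 59/96 = 767/5952

767/5952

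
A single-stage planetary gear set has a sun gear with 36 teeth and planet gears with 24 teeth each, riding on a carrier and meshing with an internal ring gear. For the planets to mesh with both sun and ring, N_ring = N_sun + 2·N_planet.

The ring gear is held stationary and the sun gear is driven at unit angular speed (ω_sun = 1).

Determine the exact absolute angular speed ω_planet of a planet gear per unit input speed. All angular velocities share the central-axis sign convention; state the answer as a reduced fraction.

N_ring = 36 + 2·24 = 84
36(ω_s−ω_c) = −84(ω_r−ω_c),  ω_r=0, ω_s=1
36(1−ω_c) = −84(0−ω_c)  ⇒  120ω_c = 36  ⇒  ω_c = 3/10
sun–planet: 36·(1−3/10) = −24·(ω_p−ω_c)  ⇒  ω_p−ω_c = −(36/24)·(7/10) = -21/20
ω_p = 3/10 − 21/20 = -3/4

-3/4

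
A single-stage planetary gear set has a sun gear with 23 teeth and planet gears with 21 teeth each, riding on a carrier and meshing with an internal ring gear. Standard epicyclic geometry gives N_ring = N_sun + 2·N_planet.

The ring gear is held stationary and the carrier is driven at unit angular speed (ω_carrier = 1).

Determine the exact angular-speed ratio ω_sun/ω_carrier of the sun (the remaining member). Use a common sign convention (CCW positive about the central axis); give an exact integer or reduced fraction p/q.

N_ring = 23 + 2·21 = 65
23(ω_s−ω_c) = −65(ω_r−ω_c),  ω_r=0, ω_c=1
ω_s = 1 − (65/23)(0−1) = 88/23
ω_s/ω_c = 88/23

88/23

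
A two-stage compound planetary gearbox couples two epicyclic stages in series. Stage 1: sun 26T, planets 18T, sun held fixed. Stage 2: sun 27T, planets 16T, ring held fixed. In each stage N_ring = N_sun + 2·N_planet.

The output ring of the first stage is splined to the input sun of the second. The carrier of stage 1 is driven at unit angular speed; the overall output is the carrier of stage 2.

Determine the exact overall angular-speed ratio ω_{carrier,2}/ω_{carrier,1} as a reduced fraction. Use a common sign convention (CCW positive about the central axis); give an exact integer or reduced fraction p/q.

594/1333

Stage 1: N_ring = 26 + 2·18 = 62
Stage 1: 26(ω_s−ω_c) = −62(ω_r−ω_c),  ω_s=0, ω_c=1
Stage 1: ω_r = 1 − (26/62)(0−1) = 44/31
  ⇒ ω_r¹/ω_c¹ = 44/31
Stage 2: N_ring = 27 + 2·16 = 59
Stage 2: 27(ω_s−ω_c) = −59(ω_r−ω_c),  ω_r=0, ω_s=1
Stage 2: 27(1−ω_c) = −59(0−ω_c)  ⇒  86ω_c = 27  ⇒  ω_c = 27/86
  ⇒ ω_c²/ω_s² = 27/86
Coupling ω_s² = ω_r¹ ⇒ overall = 44/31 × 27/86 = 594/1333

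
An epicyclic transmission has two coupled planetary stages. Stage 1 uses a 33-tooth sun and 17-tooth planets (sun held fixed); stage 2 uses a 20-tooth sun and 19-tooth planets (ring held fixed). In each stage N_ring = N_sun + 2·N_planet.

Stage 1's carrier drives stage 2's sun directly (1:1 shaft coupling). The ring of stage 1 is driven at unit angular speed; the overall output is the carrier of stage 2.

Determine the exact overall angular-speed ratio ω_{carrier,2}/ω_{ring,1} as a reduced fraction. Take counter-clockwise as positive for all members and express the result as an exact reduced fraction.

67/390

Stage 1: N_ring = 33 + 2·17 = 67
Stage 1: 33(ω_s−ω_c) = −67(ω_r−ω_c),  ω_s=0, ω_r=1
Stage 1: 33(0−ω_c) = −67(1−ω_c)  ⇒  100ω_c = 67  ⇒  ω_c = 67/100
  ⇒ ω_c¹/ω_r¹ = 67/100
Stage 2: N_ring = 20 + 2·19 = 58
Stage 2: 20(ω_s−ω_c) = −58(ω_r−ω_c),  ω_r=0, ω_s=1
Stage 2: 20(1−ω_c) = −58(0−ω_c)  ⇒  78ω_c = 20  ⇒  ω_c = 10/39
  ⇒ ω_c²/ω_s² = 10/39
Coupling ω_s² = ω_c¹ ⇒ overall = 67/100 × 10/39 = 67/390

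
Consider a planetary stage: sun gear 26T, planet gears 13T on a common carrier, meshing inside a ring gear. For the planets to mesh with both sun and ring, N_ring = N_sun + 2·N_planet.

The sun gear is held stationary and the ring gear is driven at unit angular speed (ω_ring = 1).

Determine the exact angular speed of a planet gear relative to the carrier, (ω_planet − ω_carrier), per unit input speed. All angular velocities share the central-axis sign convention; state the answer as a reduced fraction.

N_ring = 26 + 2·13 = 52
26(ω_s−ω_c) = −52(ω_r−ω_c),  ω_s=0, ω_r=1
26(0−ω_c) = −52(1−ω_c)  ⇒  78ω_c = 52  ⇒  ω_c = 2/3
sun–planet: 26·(0−2/3) = −13·(ω_p−ω_c)  ⇒  ω_p−ω_c = −(26/13)·(-2/3) = 4/3

4/3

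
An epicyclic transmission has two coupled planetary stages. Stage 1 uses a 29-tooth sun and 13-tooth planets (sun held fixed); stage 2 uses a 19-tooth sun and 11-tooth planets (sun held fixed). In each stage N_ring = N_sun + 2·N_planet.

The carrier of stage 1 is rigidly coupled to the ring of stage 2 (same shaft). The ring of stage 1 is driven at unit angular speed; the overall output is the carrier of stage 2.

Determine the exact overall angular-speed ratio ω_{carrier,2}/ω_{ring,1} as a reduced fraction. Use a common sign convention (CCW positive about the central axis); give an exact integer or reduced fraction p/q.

Stage 1: N_ring = 29 + 2·13 = 55
Stage 1: 29(ω_s−ω_c) = −55(ω_r−ω_c),  ω_s=0, ω_r=1
Stage 1: 29(0−ω_c) = −55(1−ω_c)  ⇒  84ω_c = 55  ⇒  ω_c = 55/84
  ⇒ ω_c¹/ω_r¹ = 55/84
Stage 2: N_ring = 19 + 2·11 = 41
Stage 2: 19(ω_s−ω_c) = −41(ω_r−ω_c),  ω_s=0, ω_r=1
Stage 2: 19(0−ω_c) = −41(1−ω_c)  ⇒  60ω_c = 41  ⇒  ω_c = 41/60
  ⇒ ω_c²/ω_r² = 41/60
Coupling ω_r² = ω_c¹ ⇒ overall = 55/84 × 41/60 = 451/1008

451/1008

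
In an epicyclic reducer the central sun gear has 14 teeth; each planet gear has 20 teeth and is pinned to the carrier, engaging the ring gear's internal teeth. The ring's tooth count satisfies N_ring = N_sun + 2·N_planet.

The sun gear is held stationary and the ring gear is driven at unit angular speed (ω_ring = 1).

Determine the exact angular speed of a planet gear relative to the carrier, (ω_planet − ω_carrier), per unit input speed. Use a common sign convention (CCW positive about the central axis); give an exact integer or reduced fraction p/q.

189/340

N_ring = 14 + 2·20 = 54
14(ω_s−ω_c) = −54(ω_r−ω_c),  ω_s=0, ω_r=1
14(0−ω_c) = −54(1−ω_c)  ⇒  68ω_c = 54  ⇒  ω_c = 27/34
sun–planet: 14·(0−27/34) = −20·(ω_p−ω_c)  ⇒  ω_p−ω_c = −(14/20)·(-27/34) = 189/340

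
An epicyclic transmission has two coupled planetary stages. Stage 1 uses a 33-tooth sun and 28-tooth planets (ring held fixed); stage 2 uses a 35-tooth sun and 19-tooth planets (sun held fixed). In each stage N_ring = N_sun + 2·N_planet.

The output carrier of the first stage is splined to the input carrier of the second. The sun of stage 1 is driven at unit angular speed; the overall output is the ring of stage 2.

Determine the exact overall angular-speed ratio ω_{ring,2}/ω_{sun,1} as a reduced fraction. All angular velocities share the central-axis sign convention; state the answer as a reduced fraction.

Stage 1: N_ring = 33 + 2·28 = 89
Stage 1: 33(ω_s−ω_c) = −89(ω_r−ω_c),  ω_r=0, ω_s=1
Stage 1: 33(1−ω_c) = −89(0−ω_c)  ⇒  122ω_c = 33  ⇒  ω_c = 33/122
  ⇒ ω_c¹/ω_s¹ = 33/122
Stage 2: N_ring = 35 + 2·19 = 73
Stage 2: 35(ω_s−ω_c) = −73(ω_r−ω_c),  ω_s=0, ω_c=1
Stage 2: ω_r = 1 − (35/73)(0−1) = 108/73
  ⇒ ω_r²/ω_c² = 108/73
Coupling ω_c² = ω_c¹ ⇒ overall = 33/122 × 108/73 = 1782/4453

1782/4453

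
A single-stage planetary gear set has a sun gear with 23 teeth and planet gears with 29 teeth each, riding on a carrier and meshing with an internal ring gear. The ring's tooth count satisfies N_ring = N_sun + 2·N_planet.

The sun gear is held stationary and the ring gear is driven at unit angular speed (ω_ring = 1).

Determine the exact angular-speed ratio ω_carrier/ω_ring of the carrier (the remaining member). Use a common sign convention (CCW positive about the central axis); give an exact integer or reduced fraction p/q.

N_ring = 23 + 2·29 = 81
23(ω_s−ω_c) = −81(ω_r−ω_c),  ω_s=0, ω_r=1
23(0−ω_c) = −81(1−ω_c)  ⇒  104ω_c = 81  ⇒  ω_c = 81/104
ω_c/ω_r = 81/104

81/104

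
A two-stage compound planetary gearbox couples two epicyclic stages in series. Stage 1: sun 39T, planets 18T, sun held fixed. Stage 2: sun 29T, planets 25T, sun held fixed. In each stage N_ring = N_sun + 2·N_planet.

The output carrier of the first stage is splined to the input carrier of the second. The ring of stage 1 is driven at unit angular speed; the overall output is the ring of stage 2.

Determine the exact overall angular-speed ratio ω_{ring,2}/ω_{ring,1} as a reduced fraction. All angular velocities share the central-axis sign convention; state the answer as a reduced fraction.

1350/1501

Stage 1: N_ring = 39 + 2·18 = 75
Stage 1: 39(ω_s−ω_c) = −75(ω_r−ω_c),  ω_s=0, ω_r=1
Stage 1: 39(0−ω_c) = −75(1−ω_c)  ⇒  114ω_c = 75  ⇒  ω_c = 25/38
  ⇒ ω_c¹/ω_r¹ = 25/38
Stage 2: N_ring = 29 + 2·25 = 79
Stage 2: 29(ω_s−ω_c) = −79(ω_r−ω_c),  ω_s=0, ω_c=1
Stage 2: ω_r = 1 − (29/79)(0−1) = 108/79
  ⇒ ω_r²/ω_c² = 108/79
Coupling ω_c² = ω_c¹ ⇒ overall = 25/38 × 108/79 = 1350/1501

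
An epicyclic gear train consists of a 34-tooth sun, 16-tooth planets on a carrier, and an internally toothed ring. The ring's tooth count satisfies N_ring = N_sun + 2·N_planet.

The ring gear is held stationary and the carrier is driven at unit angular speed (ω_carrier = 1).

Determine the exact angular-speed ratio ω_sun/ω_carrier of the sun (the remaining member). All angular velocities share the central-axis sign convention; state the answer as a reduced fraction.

50/17

N_ring = 34 + 2·16 = 66
34(ω_s−ω_c) = −66(ω_r−ω_c),  ω_r=0, ω_c=1
ω_s = 1 − (66/34)(0−1) = 50/17
ω_s/ω_c = 50/17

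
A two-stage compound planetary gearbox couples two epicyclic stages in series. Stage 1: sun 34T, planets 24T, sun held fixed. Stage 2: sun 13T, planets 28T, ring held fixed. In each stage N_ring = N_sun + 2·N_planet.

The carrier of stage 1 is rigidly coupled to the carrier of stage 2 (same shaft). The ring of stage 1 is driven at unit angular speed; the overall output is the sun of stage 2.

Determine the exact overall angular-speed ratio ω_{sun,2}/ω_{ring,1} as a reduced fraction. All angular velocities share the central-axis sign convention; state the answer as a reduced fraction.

1681/377

Stage 1: N_ring = 34 + 2·24 = 82
Stage 1: 34(ω_s−ω_c) = −82(ω_r−ω_c),  ω_s=0, ω_r=1
Stage 1: 34(0−ω_c) = −82(1−ω_c)  ⇒  116ω_c = 82  ⇒  ω_c = 41/58
  ⇒ ω_c¹/ω_r¹ = 41/58
Stage 2: N_ring = 13 + 2·28 = 69
Stage 2: 13(ω_s−ω_c) = −69(ω_r−ω_c),  ω_r=0, ω_c=1
Stage 2: ω_s = 1 − (69/13)(0−1) = 82/13
  ⇒ ω_s²/ω_c² = 82/13
Coupling ω_c² = ω_c¹ ⇒ overall = 41/58 × 82/13 = 1681/377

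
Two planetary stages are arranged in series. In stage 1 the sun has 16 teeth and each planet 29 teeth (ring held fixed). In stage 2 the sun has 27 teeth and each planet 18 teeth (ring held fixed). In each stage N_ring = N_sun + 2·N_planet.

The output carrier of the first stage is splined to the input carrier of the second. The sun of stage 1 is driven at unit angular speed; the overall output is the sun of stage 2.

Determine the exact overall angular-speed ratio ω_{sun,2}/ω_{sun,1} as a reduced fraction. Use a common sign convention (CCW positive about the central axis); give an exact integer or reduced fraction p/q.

16/27

Stage 1: N_ring = 16 + 2·29 = 74
Stage 1: 16(ω_s−ω_c) = −74(ω_r−ω_c),  ω_r=0, ω_s=1
Stage 1: 16(1−ω_c) = −74(0−ω_c)  ⇒  90ω_c = 16  ⇒  ω_c = 8/45
  ⇒ ω_c¹/ω_s¹ = 8/45
Stage 2: N_ring = 27 + 2·18 = 63
Stage 2: 27(ω_s−ω_c) = −63(ω_r−ω_c),  ω_r=0, ω_c=1
Stage 2: ω_s = 1 − (63/27)(0−1) = 10/3
  ⇒ ω_s²/ω_c² = 10/3
Coupling ω_c² = ω_c¹ ⇒ overall = 8/45 × 10/3 = 16/27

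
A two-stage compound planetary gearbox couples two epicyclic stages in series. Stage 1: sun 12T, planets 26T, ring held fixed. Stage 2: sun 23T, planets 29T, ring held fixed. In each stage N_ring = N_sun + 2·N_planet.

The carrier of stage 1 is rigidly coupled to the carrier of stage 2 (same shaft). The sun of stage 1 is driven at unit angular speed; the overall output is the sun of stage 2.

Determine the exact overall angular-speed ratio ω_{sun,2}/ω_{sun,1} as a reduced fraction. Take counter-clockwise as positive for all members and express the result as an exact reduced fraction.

Stage 1: N_ring = 12 + 2·26 = 64
Stage 1: 12(ω_s−ω_c) = −64(ω_r−ω_c),  ω_r=0, ω_s=1
Stage 1: 12(1−ω_c) = −64(0−ω_c)  ⇒  76ω_c = 12  ⇒  ω_c = 3/19
  ⇒ ω_c¹/ω_s¹ = 3/19
Stage 2: N_ring = 23 + 2·29 = 81
Stage 2: 23(ω_s−ω_c) = −81(ω_r−ω_c),  ω_r=0, ω_c=1
Stage 2: ω_s = 1 − (81/23)(0−1) = 104/23
  ⇒ ω_s²/ω_c² = 104/23
Coupling ω_c² = ω_c¹ ⇒ overall = 3/19 × 104/23 = 312/437

312/437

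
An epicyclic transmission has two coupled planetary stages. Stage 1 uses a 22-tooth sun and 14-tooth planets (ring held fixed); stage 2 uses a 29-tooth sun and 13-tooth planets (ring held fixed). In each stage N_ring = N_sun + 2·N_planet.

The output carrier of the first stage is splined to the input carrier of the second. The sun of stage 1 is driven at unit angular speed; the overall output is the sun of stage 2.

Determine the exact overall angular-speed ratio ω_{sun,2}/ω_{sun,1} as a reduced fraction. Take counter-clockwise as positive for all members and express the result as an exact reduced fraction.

77/87

Stage 1: N_ring = 22 + 2·14 = 50
Stage 1: 22(ω_s−ω_c) = −50(ω_r−ω_c),  ω_r=0, ω_s=1
Stage 1: 22(1−ω_c) = −50(0−ω_c)  ⇒  72ω_c = 22  ⇒  ω_c = 11/36
  ⇒ ω_c¹/ω_s¹ = 11/36
Stage 2: N_ring = 29 + 2·13 = 55
Stage 2: 29(ω_s−ω_c) = −55(ω_r−ω_c),  ω_r=0, ω_c=1
Stage 2: ω_s = 1 − (55/29)(0−1) = 84/29
  ⇒ ω_s²/ω_c² = 84/29
Coupling ω_c² = ω_c¹ ⇒ overall = 11/36 × 84/29 = 77/87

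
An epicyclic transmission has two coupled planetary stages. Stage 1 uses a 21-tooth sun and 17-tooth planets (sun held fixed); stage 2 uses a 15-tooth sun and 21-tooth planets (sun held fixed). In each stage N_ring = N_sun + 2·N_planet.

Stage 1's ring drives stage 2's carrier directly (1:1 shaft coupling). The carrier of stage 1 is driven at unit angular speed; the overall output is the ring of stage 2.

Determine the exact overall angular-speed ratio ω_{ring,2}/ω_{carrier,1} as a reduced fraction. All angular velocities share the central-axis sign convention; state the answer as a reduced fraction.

Stage 1: N_ring = 21 + 2·17 = 55
Stage 1: 21(ω_s−ω_c) = −55(ω_r−ω_c),  ω_s=0, ω_c=1
Stage 1: ω_r = 1 − (21/55)(0−1) = 76/55
  ⇒ ω_r¹/ω_c¹ = 76/55
Stage 2: N_ring = 15 + 2·21 = 57
Stage 2: 15(ω_s−ω_c) = −57(ω_r−ω_c),  ω_s=0, ω_c=1
Stage 2: ω_r = 1 − (15/57)(0−1) = 24/19
  ⇒ ω_r²/ω_c² = 24/19
Coupling ω_c² = ω_r¹ ⇒ overall = 76/55 × 24/19 = 96/55

96/55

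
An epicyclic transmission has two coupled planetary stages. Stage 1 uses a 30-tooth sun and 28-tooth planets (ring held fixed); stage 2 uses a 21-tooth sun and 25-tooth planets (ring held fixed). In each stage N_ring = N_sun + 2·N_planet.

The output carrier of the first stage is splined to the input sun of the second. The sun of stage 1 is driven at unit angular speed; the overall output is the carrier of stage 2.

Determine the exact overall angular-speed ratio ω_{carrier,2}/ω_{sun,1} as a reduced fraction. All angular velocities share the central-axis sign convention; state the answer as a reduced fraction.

315/5336

Stage 1: N_ring = 30 + 2·28 = 86
Stage 1: 30(ω_s−ω_c) = −86(ω_r−ω_c),  ω_r=0, ω_s=1
Stage 1: 30(1−ω_c) = −86(0−ω_c)  ⇒  116ω_c = 30  ⇒  ω_c = 15/58
  ⇒ ω_c¹/ω_s¹ = 15/58
Stage 2: N_ring = 21 + 2·25 = 71
Stage 2: 21(ω_s−ω_c) = −71(ω_r−ω_c),  ω_r=0, ω_s=1
Stage 2: 21(1−ω_c) = −71(0−ω_c)  ⇒  92ω_c = 21  ⇒  ω_c = 21/92
  ⇒ ω_c²/ω_s² = 21/92
Coupling ω_s² = ω_c¹ ⇒ overall = 15/58 × 21/92 = 315/5336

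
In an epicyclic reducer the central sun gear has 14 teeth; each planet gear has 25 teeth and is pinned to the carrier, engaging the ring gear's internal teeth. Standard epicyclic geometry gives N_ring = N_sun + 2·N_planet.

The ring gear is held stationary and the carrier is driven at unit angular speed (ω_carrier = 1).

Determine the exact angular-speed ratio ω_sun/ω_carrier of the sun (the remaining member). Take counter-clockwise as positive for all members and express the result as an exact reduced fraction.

39/7

N_ring = 14 + 2·25 = 64
14(ω_s−ω_c) = −64(ω_r−ω_c),  ω_r=0, ω_c=1
ω_s = 1 − (64/14)(0−1) = 39/7
ω_s/ω_c = 39/7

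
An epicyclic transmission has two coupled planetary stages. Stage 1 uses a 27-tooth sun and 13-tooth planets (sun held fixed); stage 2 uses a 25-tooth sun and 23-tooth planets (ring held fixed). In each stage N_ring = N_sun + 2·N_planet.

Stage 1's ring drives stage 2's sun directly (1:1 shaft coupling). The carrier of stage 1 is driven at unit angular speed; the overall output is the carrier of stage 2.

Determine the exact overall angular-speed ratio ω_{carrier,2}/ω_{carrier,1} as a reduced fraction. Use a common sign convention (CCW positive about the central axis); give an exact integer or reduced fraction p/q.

125/318

Stage 1: N_ring = 27 + 2·13 = 53
Stage 1: 27(ω_s−ω_c) = −53(ω_r−ω_c),  ω_s=0, ω_c=1
Stage 1: ω_r = 1 − (27/53)(0−1) = 80/53
  ⇒ ω_r¹/ω_c¹ = 80/53
Stage 2: N_ring = 25 + 2·23 = 71
Stage 2: 25(ω_s−ω_c) = −71(ω_r−ω_c),  ω_r=0, ω_s=1
Stage 2: 25(1−ω_c) = −71(0−ω_c)  ⇒  96ω_c = 25  ⇒  ω_c = 25/96
  ⇒ ω_c²/ω_s² = 25/96
Coupling ω_s² = ω_r¹ ⇒ overall = 80/53 × 25/96 = 125/318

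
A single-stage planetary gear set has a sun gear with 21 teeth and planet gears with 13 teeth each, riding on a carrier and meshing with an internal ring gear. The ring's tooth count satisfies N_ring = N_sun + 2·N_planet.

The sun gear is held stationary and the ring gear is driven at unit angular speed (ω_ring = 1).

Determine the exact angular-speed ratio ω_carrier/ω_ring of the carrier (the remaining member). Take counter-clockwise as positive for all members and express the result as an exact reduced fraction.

47/68

N_ring = 21 + 2·13 = 47
21(ω_s−ω_c) = −47(ω_r−ω_c),  ω_s=0, ω_r=1
21(0−ω_c) = −47(1−ω_c)  ⇒  68ω_c = 47  ⇒  ω_c = 47/68
ω_c/ω_r = 47/68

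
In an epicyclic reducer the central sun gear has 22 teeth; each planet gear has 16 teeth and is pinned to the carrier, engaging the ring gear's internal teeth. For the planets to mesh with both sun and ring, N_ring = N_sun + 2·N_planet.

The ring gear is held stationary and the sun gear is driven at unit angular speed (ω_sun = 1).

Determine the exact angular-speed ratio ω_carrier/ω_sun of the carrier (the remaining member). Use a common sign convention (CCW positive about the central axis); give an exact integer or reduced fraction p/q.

N_ring = 22 + 2·16 = 54
22(ω_s−ω_c) = −54(ω_r−ω_c),  ω_r=0, ω_s=1
22(1−ω_c) = −54(0−ω_c)  ⇒  76ω_c = 22  ⇒  ω_c = 11/38
ω_c/ω_s = 11/38

11/38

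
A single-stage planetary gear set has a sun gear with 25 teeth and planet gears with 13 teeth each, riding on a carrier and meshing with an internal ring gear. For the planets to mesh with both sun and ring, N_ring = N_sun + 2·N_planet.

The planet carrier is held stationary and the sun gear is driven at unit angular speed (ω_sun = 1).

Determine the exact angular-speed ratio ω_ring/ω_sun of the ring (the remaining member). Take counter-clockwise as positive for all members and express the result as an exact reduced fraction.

N_ring = 25 + 2·13 = 51
25(ω_s−ω_c) = −51(ω_r−ω_c),  ω_c=0, ω_s=1
ω_r = 0 − (25/51)(1−0) = -25/51
ω_r/ω_s = -25/51

-25/51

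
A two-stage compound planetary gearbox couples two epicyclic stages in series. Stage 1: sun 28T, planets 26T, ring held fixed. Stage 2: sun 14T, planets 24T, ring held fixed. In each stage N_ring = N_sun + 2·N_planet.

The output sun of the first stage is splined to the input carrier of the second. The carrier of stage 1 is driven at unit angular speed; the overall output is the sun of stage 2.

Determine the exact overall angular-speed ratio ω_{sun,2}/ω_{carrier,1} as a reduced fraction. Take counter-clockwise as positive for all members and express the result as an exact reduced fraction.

Stage 1: N_ring = 28 + 2·26 = 80
Stage 1: 28(ω_s−ω_c) = −80(ω_r−ω_c),  ω_r=0, ω_c=1
Stage 1: ω_s = 1 − (80/28)(0−1) = 27/7
  ⇒ ω_s¹/ω_c¹ = 27/7
Stage 2: N_ring = 14 + 2·24 = 62
Stage 2: 14(ω_s−ω_c) = −62(ω_r−ω_c),  ω_r=0, ω_c=1
Stage 2: ω_s = 1 − (62/14)(0−1) = 38/7
  ⇒ ω_s²/ω_c² = 38/7
Coupling ω_c² = ω_s¹ ⇒ overall = 27/7 × 38/7 = 1026/49

1026/49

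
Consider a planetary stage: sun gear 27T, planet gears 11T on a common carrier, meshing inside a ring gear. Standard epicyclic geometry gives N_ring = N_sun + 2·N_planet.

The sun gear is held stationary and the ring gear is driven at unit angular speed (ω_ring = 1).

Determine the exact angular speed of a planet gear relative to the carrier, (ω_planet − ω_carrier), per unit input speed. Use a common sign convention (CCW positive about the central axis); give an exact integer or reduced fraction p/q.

1323/836

N_ring = 27 + 2·11 = 49
27(ω_s−ω_c) = −49(ω_r−ω_c),  ω_s=0, ω_r=1
27(0−ω_c) = −49(1−ω_c)  ⇒  76ω_c = 49  ⇒  ω_c = 49/76
sun–planet: 27·(0−49/76) = −11·(ω_p−ω_c)  ⇒  ω_p−ω_c = −(27/11)·(-49/76) = 1323/836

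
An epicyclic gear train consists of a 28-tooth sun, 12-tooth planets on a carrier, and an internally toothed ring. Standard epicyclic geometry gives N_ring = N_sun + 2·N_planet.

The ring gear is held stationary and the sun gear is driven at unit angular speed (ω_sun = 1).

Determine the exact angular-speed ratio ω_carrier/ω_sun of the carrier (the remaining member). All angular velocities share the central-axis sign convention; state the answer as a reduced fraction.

N_ring = 28 + 2·12 = 52
28(ω_s−ω_c) = −52(ω_r−ω_c),  ω_r=0, ω_s=1
28(1−ω_c) = −52(0−ω_c)  ⇒  80ω_c = 28  ⇒  ω_c = 7/20
ω_c/ω_s = 7/20

7/20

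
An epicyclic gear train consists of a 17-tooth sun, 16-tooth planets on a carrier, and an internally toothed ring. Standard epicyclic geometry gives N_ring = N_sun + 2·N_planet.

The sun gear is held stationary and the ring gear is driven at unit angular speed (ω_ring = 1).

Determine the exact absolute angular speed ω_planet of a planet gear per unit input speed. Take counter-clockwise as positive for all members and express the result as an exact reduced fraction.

N_ring = 17 + 2·16 = 49
17(ω_s−ω_c) = −49(ω_r−ω_c),  ω_s=0, ω_r=1
17(0−ω_c) = −49(1−ω_c)  ⇒  66ω_c = 49  ⇒  ω_c = 49/66
sun–planet: 17·(0−49/66) = −16·(ω_p−ω_c)  ⇒  ω_p−ω_c = −(17/16)·(-49/66) = 833/1056
ω_p = 49/66 + 833/1056 = 49/32

49/32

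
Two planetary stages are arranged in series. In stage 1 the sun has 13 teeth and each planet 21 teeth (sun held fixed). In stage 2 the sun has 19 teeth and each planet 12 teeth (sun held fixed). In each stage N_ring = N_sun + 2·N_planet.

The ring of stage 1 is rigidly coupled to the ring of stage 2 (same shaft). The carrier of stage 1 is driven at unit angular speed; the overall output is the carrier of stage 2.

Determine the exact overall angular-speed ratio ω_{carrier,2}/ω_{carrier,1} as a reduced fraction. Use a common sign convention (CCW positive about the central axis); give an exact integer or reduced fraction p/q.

1462/1705

Stage 1: N_ring = 13 + 2·21 = 55
Stage 1: 13(ω_s−ω_c) = −55(ω_r−ω_c),  ω_s=0, ω_c=1
Stage 1: ω_r = 1 − (13/55)(0−1) = 68/55
  ⇒ ω_r¹/ω_c¹ = 68/55
Stage 2: N_ring = 19 + 2·12 = 43
Stage 2: 19(ω_s−ω_c) = −43(ω_r−ω_c),  ω_s=0, ω_r=1
Stage 2: 19(0−ω_c) = −43(1−ω_c)  ⇒  62ω_c = 43  ⇒  ω_c = 43/62
  ⇒ ω_c²/ω_r² = 43/62
Coupling ω_r² = ω_r¹ ⇒ overall = 68/55 × 43/62 = 1462/1705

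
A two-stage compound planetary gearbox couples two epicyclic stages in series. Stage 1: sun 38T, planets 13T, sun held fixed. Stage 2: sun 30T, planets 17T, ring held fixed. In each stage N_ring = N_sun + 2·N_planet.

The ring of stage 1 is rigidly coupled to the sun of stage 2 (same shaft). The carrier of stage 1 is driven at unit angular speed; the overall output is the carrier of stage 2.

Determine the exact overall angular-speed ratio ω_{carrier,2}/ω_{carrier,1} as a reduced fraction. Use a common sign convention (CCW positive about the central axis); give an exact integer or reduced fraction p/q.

765/1504

Stage 1: N_ring = 38 + 2·13 = 64
Stage 1: 38(ω_s−ω_c) = −64(ω_r−ω_c),  ω_s=0, ω_c=1
Stage 1: ω_r = 1 − (38/64)(0−1) = 51/32
  ⇒ ω_r¹/ω_c¹ = 51/32
Stage 2: N_ring = 30 + 2·17 = 64
Stage 2: 30(ω_s−ω_c) = −64(ω_r−ω_c),  ω_r=0, ω_s=1
Stage 2: 30(1−ω_c) = −64(0−ω_c)  ⇒  94ω_c = 30  ⇒  ω_c = 15/47
  ⇒ ω_c²/ω_s² = 15/47
Coupling ω_s² = ω_r¹ ⇒ overall = 51/32 × 15/47 = 765/1504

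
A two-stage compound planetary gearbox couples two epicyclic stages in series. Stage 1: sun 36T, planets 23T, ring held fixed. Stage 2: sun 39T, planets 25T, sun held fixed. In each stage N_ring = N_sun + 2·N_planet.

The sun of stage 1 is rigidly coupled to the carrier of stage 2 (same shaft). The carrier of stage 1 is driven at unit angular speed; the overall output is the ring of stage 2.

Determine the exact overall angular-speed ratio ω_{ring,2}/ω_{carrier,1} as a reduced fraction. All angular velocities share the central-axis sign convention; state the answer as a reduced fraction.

3776/801

Stage 1: N_ring = 36 + 2·23 = 82
Stage 1: 36(ω_s−ω_c) = −82(ω_r−ω_c),  ω_r=0, ω_c=1
Stage 1: ω_s = 1 − (82/36)(0−1) = 59/18
  ⇒ ω_s¹/ω_c¹ = 59/18
Stage 2: N_ring = 39 + 2·25 = 89
Stage 2: 39(ω_s−ω_c) = −89(ω_r−ω_c),  ω_s=0, ω_c=1
Stage 2: ω_r = 1 − (39/89)(0−1) = 128/89
  ⇒ ω_r²/ω_c² = 128/89
Coupling ω_c² = ω_s¹ ⇒ overall = 59/18 × 128/89 = 3776/801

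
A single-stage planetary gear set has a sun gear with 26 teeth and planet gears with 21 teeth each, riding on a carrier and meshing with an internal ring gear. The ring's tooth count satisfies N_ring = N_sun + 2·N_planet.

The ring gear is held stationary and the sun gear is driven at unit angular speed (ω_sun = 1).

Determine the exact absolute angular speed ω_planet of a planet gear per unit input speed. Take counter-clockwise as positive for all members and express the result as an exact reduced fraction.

N_ring = 26 + 2·21 = 68
26(ω_s−ω_c) = −68(ω_r−ω_c),  ω_r=0, ω_s=1
26(1−ω_c) = −68(0−ω_c)  ⇒  94ω_c = 26  ⇒  ω_c = 13/47
sun–planet: 26·(1−13/47) = −21·(ω_p−ω_c)  ⇒  ω_p−ω_c = −(26/21)·(34/47) = -884/987
ω_p = 13/47 − 884/987 = -13/21

-13/21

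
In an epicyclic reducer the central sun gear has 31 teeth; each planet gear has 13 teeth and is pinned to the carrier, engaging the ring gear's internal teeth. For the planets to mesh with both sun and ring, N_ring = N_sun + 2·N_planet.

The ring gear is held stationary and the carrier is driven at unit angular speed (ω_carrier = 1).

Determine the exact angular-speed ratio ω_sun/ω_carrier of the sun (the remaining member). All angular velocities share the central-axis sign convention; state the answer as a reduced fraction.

N_ring = 31 + 2·13 = 57
31(ω_s−ω_c) = −57(ω_r−ω_c),  ω_r=0, ω_c=1
ω_s = 1 − (57/31)(0−1) = 88/31
ω_s/ω_c = 88/31

88/31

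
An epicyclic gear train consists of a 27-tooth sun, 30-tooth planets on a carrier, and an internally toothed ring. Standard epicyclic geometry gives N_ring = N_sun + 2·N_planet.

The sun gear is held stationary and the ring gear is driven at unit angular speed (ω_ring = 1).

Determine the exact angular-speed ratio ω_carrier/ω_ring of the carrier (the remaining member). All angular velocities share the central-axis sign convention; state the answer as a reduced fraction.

N_ring = 27 + 2·30 = 87
27(ω_s−ω_c) = −87(ω_r−ω_c),  ω_s=0, ω_r=1
27(0−ω_c) = −87(1−ω_c)  ⇒  114ω_c = 87  ⇒  ω_c = 29/38
ω_c/ω_r = 29/38

29/38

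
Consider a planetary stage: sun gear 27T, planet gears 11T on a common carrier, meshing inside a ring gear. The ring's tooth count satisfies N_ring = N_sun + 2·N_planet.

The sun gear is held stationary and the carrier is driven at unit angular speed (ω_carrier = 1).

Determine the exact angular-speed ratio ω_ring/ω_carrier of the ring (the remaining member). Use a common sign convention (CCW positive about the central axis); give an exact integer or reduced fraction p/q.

N_ring = 27 + 2·11 = 49
27(ω_s−ω_c) = −49(ω_r−ω_c),  ω_s=0, ω_c=1
ω_r = 1 − (27/49)(0−1) = 76/49
ω_r/ω_c = 76/49

76/49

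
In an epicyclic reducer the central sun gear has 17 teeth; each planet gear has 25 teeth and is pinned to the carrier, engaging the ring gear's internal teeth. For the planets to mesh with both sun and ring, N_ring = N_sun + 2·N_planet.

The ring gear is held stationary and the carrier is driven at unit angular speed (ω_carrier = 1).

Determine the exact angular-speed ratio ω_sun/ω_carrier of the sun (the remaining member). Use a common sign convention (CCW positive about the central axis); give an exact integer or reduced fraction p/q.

N_ring = 17 + 2·25 = 67
17(ω_s−ω_c) = −67(ω_r−ω_c),  ω_r=0, ω_c=1
ω_s = 1 − (67/17)(0−1) = 84/17
ω_s/ω_c = 84/17

84/17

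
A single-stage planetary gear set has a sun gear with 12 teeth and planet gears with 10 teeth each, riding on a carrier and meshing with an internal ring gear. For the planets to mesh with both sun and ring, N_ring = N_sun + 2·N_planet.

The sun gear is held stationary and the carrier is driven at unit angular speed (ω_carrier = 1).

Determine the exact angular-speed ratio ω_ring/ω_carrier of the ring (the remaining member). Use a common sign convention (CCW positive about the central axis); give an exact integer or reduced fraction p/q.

11/8

N_ring = 12 + 2·10 = 32
12(ω_s−ω_c) = −32(ω_r−ω_c),  ω_s=0, ω_c=1
ω_r = 1 − (12/32)(0−1) = 11/8
ω_r/ω_c = 11/8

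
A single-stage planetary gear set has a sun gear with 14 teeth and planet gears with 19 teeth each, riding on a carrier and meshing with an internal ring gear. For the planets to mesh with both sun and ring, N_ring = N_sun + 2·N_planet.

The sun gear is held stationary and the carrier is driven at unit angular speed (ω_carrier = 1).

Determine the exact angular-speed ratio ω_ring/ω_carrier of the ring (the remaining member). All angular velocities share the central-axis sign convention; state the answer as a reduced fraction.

N_ring = 14 + 2·19 = 52
14(ω_s−ω_c) = −52(ω_r−ω_c),  ω_s=0, ω_c=1
ω_r = 1 − (14/52)(0−1) = 33/26
ω_r/ω_c = 33/26

33/26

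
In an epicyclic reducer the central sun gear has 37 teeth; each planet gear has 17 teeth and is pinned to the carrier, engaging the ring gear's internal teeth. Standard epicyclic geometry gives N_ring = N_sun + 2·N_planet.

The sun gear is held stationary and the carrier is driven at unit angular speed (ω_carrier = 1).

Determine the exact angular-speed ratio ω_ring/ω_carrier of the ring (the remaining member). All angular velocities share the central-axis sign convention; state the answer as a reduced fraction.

108/71

N_ring = 37 + 2·17 = 71
37(ω_s−ω_c) = −71(ω_r−ω_c),  ω_s=0, ω_c=1
ω_r = 1 − (37/71)(0−1) = 108/71
ω_r/ω_c = 108/71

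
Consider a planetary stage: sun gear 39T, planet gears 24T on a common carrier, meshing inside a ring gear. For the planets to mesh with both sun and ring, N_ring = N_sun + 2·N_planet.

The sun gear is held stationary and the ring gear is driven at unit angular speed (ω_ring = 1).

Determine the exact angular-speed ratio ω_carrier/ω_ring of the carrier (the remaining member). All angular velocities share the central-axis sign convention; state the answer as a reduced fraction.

N_ring = 39 + 2·24 = 87
39(ω_s−ω_c) = −87(ω_r−ω_c),  ω_s=0, ω_r=1
39(0−ω_c) = −87(1−ω_c)  ⇒  126ω_c = 87  ⇒  ω_c = 29/42
ω_c/ω_r = 29/42

29/42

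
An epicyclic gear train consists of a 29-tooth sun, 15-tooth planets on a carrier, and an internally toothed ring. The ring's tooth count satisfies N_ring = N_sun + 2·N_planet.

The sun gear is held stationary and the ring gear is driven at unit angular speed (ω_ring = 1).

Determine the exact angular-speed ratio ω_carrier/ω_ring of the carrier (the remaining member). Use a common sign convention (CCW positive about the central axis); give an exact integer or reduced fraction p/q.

59/88

N_ring = 29 + 2·15 = 59
29(ω_s−ω_c) = −59(ω_r−ω_c),  ω_s=0, ω_r=1
29(0−ω_c) = −59(1−ω_c)  ⇒  88ω_c = 59  ⇒  ω_c = 59/88
ω_c/ω_r = 59/88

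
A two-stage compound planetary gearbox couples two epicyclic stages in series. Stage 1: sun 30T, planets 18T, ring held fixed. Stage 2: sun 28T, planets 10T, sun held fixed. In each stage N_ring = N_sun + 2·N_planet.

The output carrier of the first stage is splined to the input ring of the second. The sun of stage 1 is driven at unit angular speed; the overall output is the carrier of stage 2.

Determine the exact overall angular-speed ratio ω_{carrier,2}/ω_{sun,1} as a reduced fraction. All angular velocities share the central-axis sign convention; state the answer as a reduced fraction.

Stage 1: N_ring = 30 + 2·18 = 66
Stage 1: 30(ω_s−ω_c) = −66(ω_r−ω_c),  ω_r=0, ω_s=1
Stage 1: 30(1−ω_c) = −66(0−ω_c)  ⇒  96ω_c = 30  ⇒  ω_c = 5/16
  ⇒ ω_c¹/ω_s¹ = 5/16
Stage 2: N_ring = 28 + 2·10 = 48
Stage 2: 28(ω_s−ω_c) = −48(ω_r−ω_c),  ω_s=0, ω_r=1
Stage 2: 28(0−ω_c) = −48(1−ω_c)  ⇒  76ω_c = 48  ⇒  ω_c = 12/19
  ⇒ ω_c²/ω_r² = 12/19
Coupling ω_r² = ω_c¹ ⇒ overall = 5/16 × 12/19 = 15/76

15/76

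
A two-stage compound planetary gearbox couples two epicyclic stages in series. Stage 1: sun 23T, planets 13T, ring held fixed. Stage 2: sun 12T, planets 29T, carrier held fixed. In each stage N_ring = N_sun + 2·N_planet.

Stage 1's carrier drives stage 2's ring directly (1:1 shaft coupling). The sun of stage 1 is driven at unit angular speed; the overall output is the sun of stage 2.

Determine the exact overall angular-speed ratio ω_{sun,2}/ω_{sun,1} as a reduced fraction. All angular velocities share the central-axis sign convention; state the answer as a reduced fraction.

Stage 1: N_ring = 23 + 2·13 = 49
Stage 1: 23(ω_s−ω_c) = −49(ω_r−ω_c),  ω_r=0, ω_s=1
Stage 1: 23(1−ω_c) = −49(0−ω_c)  ⇒  72ω_c = 23  ⇒  ω_c = 23/72
  ⇒ ω_c¹/ω_s¹ = 23/72
Stage 2: N_ring = 12 + 2·29 = 70
Stage 2: 12(ω_s−ω_c) = −70(ω_r−ω_c),  ω_c=0, ω_r=1
Stage 2: ω_s = 0 − (70/12)(1−0) = -35/6
  ⇒ ω_s²/ω_r² = -35/6
Coupling ω_r² = ω_c¹ ⇒ overall = 23/72 × -35/6 = -805/432

-805/432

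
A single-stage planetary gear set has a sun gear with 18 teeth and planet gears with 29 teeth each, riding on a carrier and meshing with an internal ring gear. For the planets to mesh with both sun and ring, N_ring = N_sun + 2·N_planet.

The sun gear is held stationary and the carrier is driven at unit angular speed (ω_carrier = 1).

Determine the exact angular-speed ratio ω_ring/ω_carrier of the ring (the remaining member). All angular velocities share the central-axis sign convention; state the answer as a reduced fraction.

N_ring = 18 + 2·29 = 76
18(ω_s−ω_c) = −76(ω_r−ω_c),  ω_s=0, ω_c=1
ω_r = 1 − (18/76)(0−1) = 47/38
ω_r/ω_c = 47/38

47/38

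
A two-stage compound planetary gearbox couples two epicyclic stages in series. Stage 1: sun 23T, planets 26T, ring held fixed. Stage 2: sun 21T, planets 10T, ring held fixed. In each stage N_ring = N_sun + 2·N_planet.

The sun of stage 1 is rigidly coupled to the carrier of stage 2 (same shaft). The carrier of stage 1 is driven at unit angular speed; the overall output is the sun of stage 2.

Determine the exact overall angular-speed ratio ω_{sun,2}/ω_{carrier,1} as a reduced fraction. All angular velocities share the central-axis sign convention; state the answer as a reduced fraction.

868/69

Stage 1: N_ring = 23 + 2·26 = 75
Stage 1: 23(ω_s−ω_c) = −75(ω_r−ω_c),  ω_r=0, ω_c=1
Stage 1: ω_s = 1 − (75/23)(0−1) = 98/23
  ⇒ ω_s¹/ω_c¹ = 98/23
Stage 2: N_ring = 21 + 2·10 = 41
Stage 2: 21(ω_s−ω_c) = −41(ω_r−ω_c),  ω_r=0, ω_c=1
Stage 2: ω_s = 1 − (41/21)(0−1) = 62/21
  ⇒ ω_s²/ω_c² = 62/21
Coupling ω_c² = ω_s¹ ⇒ overall = 98/23 × 62/21 = 868/69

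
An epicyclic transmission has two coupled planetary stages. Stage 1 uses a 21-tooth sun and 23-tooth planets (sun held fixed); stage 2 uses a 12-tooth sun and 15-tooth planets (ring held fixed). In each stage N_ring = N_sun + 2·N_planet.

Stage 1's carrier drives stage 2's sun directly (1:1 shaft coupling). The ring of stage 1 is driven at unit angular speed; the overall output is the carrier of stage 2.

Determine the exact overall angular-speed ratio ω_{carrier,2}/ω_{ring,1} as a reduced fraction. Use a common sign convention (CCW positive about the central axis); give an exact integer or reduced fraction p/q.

Stage 1: N_ring = 21 + 2·23 = 67
Stage 1: 21(ω_s−ω_c) = −67(ω_r−ω_c),  ω_s=0, ω_r=1
Stage 1: 21(0−ω_c) = −67(1−ω_c)  ⇒  88ω_c = 67  ⇒  ω_c = 67/88
  ⇒ ω_c¹/ω_r¹ = 67/88
Stage 2: N_ring = 12 + 2·15 = 42
Stage 2: 12(ω_s−ω_c) = −42(ω_r−ω_c),  ω_r=0, ω_s=1
Stage 2: 12(1−ω_c) = −42(0−ω_c)  ⇒  54ω_c = 12  ⇒  ω_c = 2/9
  ⇒ ω_c²/ω_s² = 2/9
Coupling ω_s² = ω_c¹ ⇒ overall = 67/88 × 2/9 = 67/396

67/396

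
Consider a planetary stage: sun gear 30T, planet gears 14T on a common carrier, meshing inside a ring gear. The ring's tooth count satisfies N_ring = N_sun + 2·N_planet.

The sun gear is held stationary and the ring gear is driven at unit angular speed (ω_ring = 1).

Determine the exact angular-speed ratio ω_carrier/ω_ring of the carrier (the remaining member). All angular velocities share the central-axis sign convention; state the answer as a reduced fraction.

N_ring = 30 + 2·14 = 58
30(ω_s−ω_c) = −58(ω_r−ω_c),  ω_s=0, ω_r=1
30(0−ω_c) = −58(1−ω_c)  ⇒  88ω_c = 58  ⇒  ω_c = 29/44
ω_c/ω_r = 29/44

29/44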